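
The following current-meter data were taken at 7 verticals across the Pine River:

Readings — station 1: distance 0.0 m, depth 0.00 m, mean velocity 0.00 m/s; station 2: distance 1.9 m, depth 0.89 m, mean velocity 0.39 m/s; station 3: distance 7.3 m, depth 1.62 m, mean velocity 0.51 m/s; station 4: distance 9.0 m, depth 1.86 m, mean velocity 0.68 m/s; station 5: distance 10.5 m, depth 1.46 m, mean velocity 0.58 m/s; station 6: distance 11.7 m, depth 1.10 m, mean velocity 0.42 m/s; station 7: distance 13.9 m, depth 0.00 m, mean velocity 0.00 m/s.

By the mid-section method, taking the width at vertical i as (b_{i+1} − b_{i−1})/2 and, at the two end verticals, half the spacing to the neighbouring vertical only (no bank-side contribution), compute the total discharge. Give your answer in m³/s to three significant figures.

8.15 m³/s

w_2 = (7.3 − 0.0)/2 = 3.65 m; q_2 = 0.39 × 0.89 × 3.65 = 1.267 m³/s
w_3 = (9.0 − 1.9)/2 = 3.55 m; q_3 = 0.51 × 1.62 × 3.55 = 2.933 m³/s
w_4 = (10.5 − 7.3)/2 = 1.6 m; q_4 = 0.68 × 1.86 × 1.6 = 2.024 m³/s
w_5 = (11.7 − 9.0)/2 = 1.35 m; q_5 = 0.58 × 1.46 × 1.35 = 1.143 m³/s
w_6 = (13.9 − 10.5)/2 = 1.7 m; q_6 = 0.42 × 1.10 × 1.7 = 0.7854 m³/s
Stations 1, 7 contribute zero (depth or velocity is 0).
Q = Σ qᵢ = 8.152 m³/s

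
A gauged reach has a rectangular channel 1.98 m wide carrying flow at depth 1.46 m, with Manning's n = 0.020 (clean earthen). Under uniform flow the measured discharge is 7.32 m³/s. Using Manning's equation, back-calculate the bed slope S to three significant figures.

A = b·y = 1.98 × 1.46 = 2.891 m²
P = b + 2y = 1.98 + 2×1.46 = 4.900 m
R = A/P = 2.891/4.900 = 0.5900 m
S = (Q·n / (1·A·R^(2/3)))² = (7.32×0.020 / (1×2.891×0.7034))² = 0.005183

0.00518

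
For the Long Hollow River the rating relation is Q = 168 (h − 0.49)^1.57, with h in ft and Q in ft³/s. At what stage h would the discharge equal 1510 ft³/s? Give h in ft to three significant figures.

h − h₀ = (Q/C)^(1/b) = (1510/168)^(1/1.57) = 4.050 ft
h = 0.49 + 4.050 = 4.540 ft

4.54 ft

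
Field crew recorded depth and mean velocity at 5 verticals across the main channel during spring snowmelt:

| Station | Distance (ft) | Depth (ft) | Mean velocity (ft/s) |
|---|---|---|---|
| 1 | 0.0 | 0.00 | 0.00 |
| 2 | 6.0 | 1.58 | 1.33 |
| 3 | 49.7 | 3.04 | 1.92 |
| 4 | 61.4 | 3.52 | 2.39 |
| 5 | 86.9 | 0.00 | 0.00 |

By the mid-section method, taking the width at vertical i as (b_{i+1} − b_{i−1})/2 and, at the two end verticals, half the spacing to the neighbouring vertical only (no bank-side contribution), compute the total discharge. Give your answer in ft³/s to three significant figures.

370 ft³/s

w_2 = (49.7 − 0.0)/2 = 24.85 ft; q_2 = 1.33 × 1.58 × 24.85 = 52.22 ft³/s
w_3 = (61.4 − 6.0)/2 = 27.7 ft; q_3 = 1.92 × 3.04 × 27.7 = 161.7 ft³/s
w_4 = (86.9 − 49.7)/2 = 18.6 ft; q_4 = 2.39 × 3.52 × 18.6 = 156.5 ft³/s
Stations 1, 5 contribute zero (depth or velocity is 0).
Q = Σ qᵢ = 370.4 ft³/s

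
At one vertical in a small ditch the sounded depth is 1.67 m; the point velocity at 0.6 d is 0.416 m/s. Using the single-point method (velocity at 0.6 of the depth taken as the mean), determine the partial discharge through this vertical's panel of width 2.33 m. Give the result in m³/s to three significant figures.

1.62 m³/s

v̄ = v₀.₆ = 0.416 m/s
q = v̄ × d × w = 0.4160 × 1.67 × 2.33 = 1.619 m³/s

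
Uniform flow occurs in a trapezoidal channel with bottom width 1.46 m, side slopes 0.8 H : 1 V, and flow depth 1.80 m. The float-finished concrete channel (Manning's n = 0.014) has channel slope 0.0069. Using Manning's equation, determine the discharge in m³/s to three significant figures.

A = (b + z·y)·y = (1.46 + 0.8×1.80)×1.80 = 5.220 m²
P = b + 2y√(1+z²) = 1.46 + 2×1.80×√(1+0.8²) = 6.070 m
R = A/P = 5.220/6.070 = 0.8599 m
Q = (1/n)·A·R^(2/3)·S^(1/2) = (1/0.014) × 5.220 × 0.8599^(2/3) × 0.0069^(1/2) = 28.01 m³/s

28.0 m³/s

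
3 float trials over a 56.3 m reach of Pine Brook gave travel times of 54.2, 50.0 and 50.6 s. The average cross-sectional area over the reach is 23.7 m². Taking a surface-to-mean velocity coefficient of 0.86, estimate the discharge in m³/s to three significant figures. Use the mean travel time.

t̄ = (54.2 + 50.0 + 50.6) / 3 = 51.6 s
v_surface = L / t̄ = 56.3 / 51.6 = 1.091 m/s
v_mean = 0.86 × 1.091 = 0.9383 m/s
Q = A × v_mean = 23.7 × 0.9383 = 22.24 m³/s

22.2 m³/s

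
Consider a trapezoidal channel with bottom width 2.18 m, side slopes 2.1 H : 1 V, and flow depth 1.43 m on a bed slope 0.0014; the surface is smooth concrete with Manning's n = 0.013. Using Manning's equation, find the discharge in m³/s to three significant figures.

19.0 m³/s

A = (b + z·y)·y = (2.18 + 2.1×1.43)×1.43 = 7.412 m²
P = b + 2y√(1+z²) = 2.18 + 2×1.43×√(1+2.1²) = 8.832 m
R = A/P = 7.412/8.832 = 0.8392 m
Q = (1/n)·A·R^(2/3)·S^(1/2) = (1/0.013) × 7.412 × 0.8392^(2/3) × 0.0014^(1/2) = 18.98 m³/s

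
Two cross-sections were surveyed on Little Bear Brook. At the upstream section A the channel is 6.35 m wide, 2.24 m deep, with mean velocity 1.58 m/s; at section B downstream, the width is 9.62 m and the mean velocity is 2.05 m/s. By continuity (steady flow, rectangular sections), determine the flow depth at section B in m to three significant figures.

Q = A₁V₁ = (6.35×2.24) × 1.58 = 22.47 m³/s
d₂ = Q/(b₂ V₂) = 22.47/(9.62×2.05) = 1.140 m

1.14 m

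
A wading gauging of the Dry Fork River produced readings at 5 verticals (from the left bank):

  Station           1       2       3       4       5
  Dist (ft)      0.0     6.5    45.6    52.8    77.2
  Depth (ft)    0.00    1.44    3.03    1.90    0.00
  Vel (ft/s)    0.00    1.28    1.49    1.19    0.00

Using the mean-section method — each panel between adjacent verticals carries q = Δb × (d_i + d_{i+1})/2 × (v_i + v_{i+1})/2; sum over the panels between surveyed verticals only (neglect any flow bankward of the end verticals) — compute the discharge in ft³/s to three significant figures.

162 ft³/s

Panel 1-2: Δb = 6.5 ft, d̄ = (0.00+1.44)/2 = 0.72, v̄ = (0.00+1.28)/2 = 0.64 → q = 6.5×0.72×0.64 = 2.995 ft³/s
Panel 2-3: Δb = 39.1 ft, d̄ = (1.44+3.03)/2 = 2.235, v̄ = (1.28+1.49)/2 = 1.385 → q = 39.1×2.235×1.385 = 121.0 ft³/s
Panel 3-4: Δb = 7.2 ft, d̄ = (3.03+1.90)/2 = 2.465, v̄ = (1.49+1.19)/2 = 1.34 → q = 7.2×2.465×1.34 = 23.78 ft³/s
Panel 4-5: Δb = 24.4 ft, d̄ = (1.90+0.00)/2 = 0.95, v̄ = (1.19+0.00)/2 = 0.595 → q = 24.4×0.95×0.595 = 13.79 ft³/s
Q = Σ q = 161.6 ft³/s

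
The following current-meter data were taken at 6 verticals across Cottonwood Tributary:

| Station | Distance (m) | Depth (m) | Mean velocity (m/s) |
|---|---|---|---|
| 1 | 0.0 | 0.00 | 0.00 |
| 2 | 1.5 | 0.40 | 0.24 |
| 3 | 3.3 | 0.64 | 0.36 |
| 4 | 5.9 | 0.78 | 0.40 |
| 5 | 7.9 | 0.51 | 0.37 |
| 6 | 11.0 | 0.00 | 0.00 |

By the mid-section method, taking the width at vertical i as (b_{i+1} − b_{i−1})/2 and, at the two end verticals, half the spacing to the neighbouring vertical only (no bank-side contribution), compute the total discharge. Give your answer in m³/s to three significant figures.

1.86 m³/s

w_2 = (3.3 − 0.0)/2 = 1.65 m; q_2 = 0.24 × 0.40 × 1.65 = 0.1584 m³/s
w_3 = (5.9 − 1.5)/2 = 2.2 m; q_3 = 0.36 × 0.64 × 2.2 = 0.5069 m³/s
w_4 = (7.9 − 3.3)/2 = 2.3 m; q_4 = 0.40 × 0.78 × 2.3 = 0.7176 m³/s
w_5 = (11.0 − 5.9)/2 = 2.55 m; q_5 = 0.37 × 0.51 × 2.55 = 0.4812 m³/s
Stations 1, 6 contribute zero (depth or velocity is 0).
Q = Σ qᵢ = 1.864 m³/s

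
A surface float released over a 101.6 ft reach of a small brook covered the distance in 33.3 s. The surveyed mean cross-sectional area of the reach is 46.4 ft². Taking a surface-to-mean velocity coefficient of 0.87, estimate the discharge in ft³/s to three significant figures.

123 ft³/s

v_surface = L / t̄ = 101.6 / 33.3 = 3.051 ft/s
v_mean = 0.87 × 3.051 = 2.654 ft/s
Q = A × v_mean = 46.4 × 2.654 = 123.2 ft³/s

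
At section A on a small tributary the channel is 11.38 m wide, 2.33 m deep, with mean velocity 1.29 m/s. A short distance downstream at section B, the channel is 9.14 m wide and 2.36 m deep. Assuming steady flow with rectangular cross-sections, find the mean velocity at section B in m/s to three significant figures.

1.59 m/s

Q = A₁V₁ = (11.38×2.33) × 1.29 = 34.20 m³/s
A₂ = 9.14 × 2.36 = 21.57 m²
V₂ = Q/A₂ = 34.20/21.57 = 1.586 m/s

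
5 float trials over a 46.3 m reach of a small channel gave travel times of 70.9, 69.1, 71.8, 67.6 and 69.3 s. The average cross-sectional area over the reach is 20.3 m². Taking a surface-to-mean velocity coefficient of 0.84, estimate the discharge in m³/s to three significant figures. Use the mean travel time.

11.3 m³/s

t̄ = (70.9 + 69.1 + 71.8 + 67.6 + 69.3) / 5 = 69.74 s
v_surface = L / t̄ = 46.3 / 69.74 = 0.6639 m/s
v_mean = 0.84 × 0.6639 = 0.5577 m/s
Q = A × v_mean = 20.3 × 0.5577 = 11.32 m³/s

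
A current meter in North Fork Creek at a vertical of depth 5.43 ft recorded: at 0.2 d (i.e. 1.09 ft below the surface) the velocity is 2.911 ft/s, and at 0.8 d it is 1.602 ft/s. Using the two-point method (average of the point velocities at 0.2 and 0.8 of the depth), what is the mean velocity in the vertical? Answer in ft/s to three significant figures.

2.26 ft/s

v̄ = (2.911 + 1.602) / 2 = 2.257 ft/s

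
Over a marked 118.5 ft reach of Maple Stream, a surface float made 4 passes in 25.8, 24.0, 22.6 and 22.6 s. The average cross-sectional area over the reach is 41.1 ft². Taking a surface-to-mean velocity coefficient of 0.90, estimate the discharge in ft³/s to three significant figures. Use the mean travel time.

t̄ = (25.8 + 24.0 + 22.6 + 22.6) / 4 = 23.75 s
v_surface = L / t̄ = 118.5 / 23.75 = 4.989 ft/s
v_mean = 0.90 × 4.989 = 4.491 ft/s
Q = A × v_mean = 41.1 × 4.491 = 184.6 ft³/s

185 ft³/s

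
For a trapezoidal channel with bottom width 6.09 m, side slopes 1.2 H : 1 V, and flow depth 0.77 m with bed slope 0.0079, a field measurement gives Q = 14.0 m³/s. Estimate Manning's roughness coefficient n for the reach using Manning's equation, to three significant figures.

A = (b + z·y)·y = (6.09 + 1.2×0.77)×0.77 = 5.401 m²
P = b + 2y√(1+z²) = 6.09 + 2×0.77×√(1+1.2²) = 8.496 m
R = A/P = 5.401/8.496 = 0.6357 m
n = (1/Q)·A·R^(2/3)·S^(1/2) = (1/14.0) × 5.401 × 0.7393 × 0.08888 = 0.02535

0.0254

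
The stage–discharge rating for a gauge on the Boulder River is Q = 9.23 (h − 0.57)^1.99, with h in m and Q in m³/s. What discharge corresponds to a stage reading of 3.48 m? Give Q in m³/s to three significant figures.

Q = 9.23 × (3.48 − 0.57)^1.99 = 9.23 × 2.91^1.99 = 77.33 m³/s

77.3 m³/s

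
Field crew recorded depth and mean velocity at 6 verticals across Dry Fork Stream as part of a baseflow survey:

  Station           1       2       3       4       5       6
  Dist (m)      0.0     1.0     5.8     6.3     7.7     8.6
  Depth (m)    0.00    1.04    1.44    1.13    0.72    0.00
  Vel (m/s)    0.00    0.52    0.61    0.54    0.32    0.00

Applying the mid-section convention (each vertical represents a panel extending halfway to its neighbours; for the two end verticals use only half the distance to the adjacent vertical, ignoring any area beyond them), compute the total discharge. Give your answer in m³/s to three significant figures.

w_2 = (5.8 − 0.0)/2 = 2.9 m; q_2 = 0.52 × 1.04 × 2.9 = 1.568 m³/s
w_3 = (6.3 − 1.0)/2 = 2.65 m; q_3 = 0.61 × 1.44 × 2.65 = 2.328 m³/s
w_4 = (7.7 − 5.8)/2 = 0.95 m; q_4 = 0.54 × 1.13 × 0.95 = 0.5797 m³/s
w_5 = (8.6 − 6.3)/2 = 1.15 m; q_5 = 0.32 × 0.72 × 1.15 = 0.2650 m³/s
Stations 1, 6 contribute zero (depth or velocity is 0).
Q = Σ qᵢ = 4.741 m³/s

4.74 m³/s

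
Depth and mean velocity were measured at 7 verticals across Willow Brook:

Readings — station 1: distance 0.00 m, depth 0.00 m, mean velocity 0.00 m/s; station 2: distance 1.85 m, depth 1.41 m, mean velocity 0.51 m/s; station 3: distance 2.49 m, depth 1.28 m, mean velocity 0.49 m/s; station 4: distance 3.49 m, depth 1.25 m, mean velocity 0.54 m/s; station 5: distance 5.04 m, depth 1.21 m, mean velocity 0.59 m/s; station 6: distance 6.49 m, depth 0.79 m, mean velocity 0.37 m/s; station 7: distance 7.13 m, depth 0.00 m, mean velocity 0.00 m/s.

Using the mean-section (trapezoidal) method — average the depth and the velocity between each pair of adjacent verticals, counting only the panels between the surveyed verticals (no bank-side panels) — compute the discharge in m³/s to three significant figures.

3.23 m³/s

Panel 1-2: Δb = 1.85 m, d̄ = (0.00+1.41)/2 = 0.705, v̄ = (0.00+0.51)/2 = 0.255 → q = 1.85×0.705×0.255 = 0.3326 m³/s
Panel 2-3: Δb = 0.64 m, d̄ = (1.41+1.28)/2 = 1.345, v̄ = (0.51+0.49)/2 = 0.5 → q = 0.64×1.345×0.5 = 0.4304 m³/s
Panel 3-4: Δb = 1 m, d̄ = (1.28+1.25)/2 = 1.265, v̄ = (0.49+0.54)/2 = 0.515 → q = 1×1.265×0.515 = 0.6515 m³/s
Panel 4-5: Δb = 1.55 m, d̄ = (1.25+1.21)/2 = 1.23, v̄ = (0.54+0.59)/2 = 0.565 → q = 1.55×1.23×0.565 = 1.077 m³/s
Panel 5-6: Δb = 1.45 m, d̄ = (1.21+0.79)/2 = 1, v̄ = (0.59+0.37)/2 = 0.48 → q = 1.45×1×0.48 = 0.6960 m³/s
Panel 6-7: Δb = 0.64 m, d̄ = (0.79+0.00)/2 = 0.395, v̄ = (0.37+0.00)/2 = 0.185 → q = 0.64×0.395×0.185 = 0.04677 m³/s
Q = Σ q = 3.234 m³/s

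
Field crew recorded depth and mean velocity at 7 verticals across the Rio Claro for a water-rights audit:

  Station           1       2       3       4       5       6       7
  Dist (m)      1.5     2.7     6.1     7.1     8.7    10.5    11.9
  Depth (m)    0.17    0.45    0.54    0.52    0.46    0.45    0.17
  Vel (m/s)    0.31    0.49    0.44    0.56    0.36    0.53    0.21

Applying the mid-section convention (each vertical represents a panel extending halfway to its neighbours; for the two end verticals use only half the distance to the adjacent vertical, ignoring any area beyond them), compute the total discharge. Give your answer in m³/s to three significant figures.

w_1 = (2.7 − 1.5)/2 = 0.6 m; q_1 = 0.31 × 0.17 × 0.6 = 0.03162 m³/s
w_2 = (6.1 − 1.5)/2 = 2.3 m; q_2 = 0.49 × 0.45 × 2.3 = 0.5072 m³/s
w_3 = (7.1 − 2.7)/2 = 2.2 m; q_3 = 0.44 × 0.54 × 2.2 = 0.5227 m³/s
w_4 = (8.7 − 6.1)/2 = 1.3 m; q_4 = 0.56 × 0.52 × 1.3 = 0.3786 m³/s
w_5 = (10.5 − 7.1)/2 = 1.7 m; q_5 = 0.36 × 0.46 × 1.7 = 0.2815 m³/s
w_6 = (11.9 − 8.7)/2 = 1.6 m; q_6 = 0.53 × 0.45 × 1.6 = 0.3816 m³/s
w_7 = (11.9 − 10.5)/2 = 0.7 m; q_7 = 0.21 × 0.17 × 0.7 = 0.02499 m³/s
Q = Σ qᵢ = 2.128 m³/s

2.13 m³/s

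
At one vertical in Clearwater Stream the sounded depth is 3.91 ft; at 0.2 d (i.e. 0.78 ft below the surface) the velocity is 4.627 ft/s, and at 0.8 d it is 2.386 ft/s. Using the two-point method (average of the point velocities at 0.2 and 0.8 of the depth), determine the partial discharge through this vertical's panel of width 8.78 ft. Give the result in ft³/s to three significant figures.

v̄ = (4.627 + 2.386) / 2 = 3.507 ft/s
q = v̄ × d × w = 3.507 × 3.91 × 8.78 = 120.4 ft³/s

120 ft³/s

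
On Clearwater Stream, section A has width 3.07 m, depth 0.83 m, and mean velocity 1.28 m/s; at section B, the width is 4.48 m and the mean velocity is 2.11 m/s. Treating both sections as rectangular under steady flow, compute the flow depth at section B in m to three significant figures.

0.345 m

Q = A₁V₁ = (3.07×0.83) × 1.28 = 3.262 m³/s
d₂ = Q/(b₂ V₂) = 3.262/(4.48×2.11) = 0.3450 m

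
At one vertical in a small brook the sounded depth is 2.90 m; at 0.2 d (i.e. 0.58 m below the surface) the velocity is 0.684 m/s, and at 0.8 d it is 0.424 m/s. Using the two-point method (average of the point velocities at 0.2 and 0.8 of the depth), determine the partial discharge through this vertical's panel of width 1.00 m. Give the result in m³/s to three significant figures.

1.61 m³/s

v̄ = (0.684 + 0.424) / 2 = 0.5540 m/s
q = v̄ × d × w = 0.5540 × 2.90 × 1.00 = 1.607 m³/s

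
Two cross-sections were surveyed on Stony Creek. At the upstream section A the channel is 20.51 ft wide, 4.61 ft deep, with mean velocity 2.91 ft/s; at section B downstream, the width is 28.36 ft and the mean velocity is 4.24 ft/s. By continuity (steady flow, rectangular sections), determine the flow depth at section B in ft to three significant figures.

2.29 ft

Q = A₁V₁ = (20.51×4.61) × 2.91 = 275.1 ft³/s
d₂ = Q/(b₂ V₂) = 275.1/(28.36×4.24) = 2.288 ft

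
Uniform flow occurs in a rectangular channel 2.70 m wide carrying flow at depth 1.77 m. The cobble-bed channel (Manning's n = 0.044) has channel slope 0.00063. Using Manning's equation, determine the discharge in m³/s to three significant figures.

2.28 m³/s

A = b·y = 2.70 × 1.77 = 4.779 m²
P = b + 2y = 2.70 + 2×1.77 = 6.240 m
R = A/P = 4.779/6.240 = 0.7659 m
Q = (1/n)·A·R^(2/3)·S^(1/2) = (1/0.044) × 4.779 × 0.7659^(2/3) × 0.00063^(1/2) = 2.282 m³/s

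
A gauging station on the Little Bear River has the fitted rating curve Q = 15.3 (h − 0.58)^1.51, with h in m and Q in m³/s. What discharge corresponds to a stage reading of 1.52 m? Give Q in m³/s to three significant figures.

Q = 15.3 × (1.52 − 0.58)^1.51 = 15.3 × 0.94^1.51 = 13.94 m³/s

13.9 m³/s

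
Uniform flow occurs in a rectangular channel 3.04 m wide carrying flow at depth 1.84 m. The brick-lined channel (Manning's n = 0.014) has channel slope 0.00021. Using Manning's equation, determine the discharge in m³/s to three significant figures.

A = b·y = 3.04 × 1.84 = 5.594 m²
P = b + 2y = 3.04 + 2×1.84 = 6.720 m
R = A/P = 5.594/6.720 = 0.8324 m
Q = (1/n)·A·R^(2/3)·S^(1/2) = (1/0.014) × 5.594 × 0.8324^(2/3) × 0.00021^(1/2) = 5.123 m³/s

5.12 m³/s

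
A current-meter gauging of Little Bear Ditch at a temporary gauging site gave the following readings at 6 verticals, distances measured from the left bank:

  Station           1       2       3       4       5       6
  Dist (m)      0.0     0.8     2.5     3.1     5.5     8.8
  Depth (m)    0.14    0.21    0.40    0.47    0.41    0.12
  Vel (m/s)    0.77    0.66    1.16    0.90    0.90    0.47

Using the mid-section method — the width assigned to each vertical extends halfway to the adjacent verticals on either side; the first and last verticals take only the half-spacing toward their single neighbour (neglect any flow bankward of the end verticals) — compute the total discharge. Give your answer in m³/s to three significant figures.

2.53 m³/s

w_1 = (0.8 − 0.0)/2 = 0.4 m; q_1 = 0.77 × 0.14 × 0.4 = 0.04312 m³/s
w_2 = (2.5 − 0.0)/2 = 1.25 m; q_2 = 0.66 × 0.21 × 1.25 = 0.1733 m³/s
w_3 = (3.1 − 0.8)/2 = 1.15 m; q_3 = 1.16 × 0.40 × 1.15 = 0.5336 m³/s
w_4 = (5.5 − 2.5)/2 = 1.5 m; q_4 = 0.90 × 0.47 × 1.5 = 0.6345 m³/s
w_5 = (8.8 − 3.1)/2 = 2.85 m; q_5 = 0.90 × 0.41 × 2.85 = 1.052 m³/s
w_6 = (8.8 − 5.5)/2 = 1.65 m; q_6 = 0.47 × 0.12 × 1.65 = 0.09306 m³/s
Q = Σ qᵢ = 2.529 m³/s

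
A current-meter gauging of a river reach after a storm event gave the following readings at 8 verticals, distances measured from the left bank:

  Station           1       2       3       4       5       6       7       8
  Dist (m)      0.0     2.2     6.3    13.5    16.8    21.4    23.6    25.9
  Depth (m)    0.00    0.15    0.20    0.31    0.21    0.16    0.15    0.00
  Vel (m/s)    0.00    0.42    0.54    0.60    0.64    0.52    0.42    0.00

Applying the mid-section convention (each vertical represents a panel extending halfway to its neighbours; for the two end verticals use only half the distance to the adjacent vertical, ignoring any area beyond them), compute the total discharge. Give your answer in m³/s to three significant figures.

w_2 = (6.3 − 0.0)/2 = 3.15 m; q_2 = 0.42 × 0.15 × 3.15 = 0.1985 m³/s
w_3 = (13.5 − 2.2)/2 = 5.65 m; q_3 = 0.54 × 0.20 × 5.65 = 0.6102 m³/s
w_4 = (16.8 − 6.3)/2 = 5.25 m; q_4 = 0.60 × 0.31 × 5.25 = 0.9765 m³/s
w_5 = (21.4 − 13.5)/2 = 3.95 m; q_5 = 0.64 × 0.21 × 3.95 = 0.5309 m³/s
w_6 = (23.6 − 16.8)/2 = 3.4 m; q_6 = 0.52 × 0.16 × 3.4 = 0.2829 m³/s
w_7 = (25.9 − 21.4)/2 = 2.25 m; q_7 = 0.42 × 0.15 × 2.25 = 0.1418 m³/s
Stations 1, 8 contribute zero (depth or velocity is 0).
Q = Σ qᵢ = 2.741 m³/s

2.74 m³/s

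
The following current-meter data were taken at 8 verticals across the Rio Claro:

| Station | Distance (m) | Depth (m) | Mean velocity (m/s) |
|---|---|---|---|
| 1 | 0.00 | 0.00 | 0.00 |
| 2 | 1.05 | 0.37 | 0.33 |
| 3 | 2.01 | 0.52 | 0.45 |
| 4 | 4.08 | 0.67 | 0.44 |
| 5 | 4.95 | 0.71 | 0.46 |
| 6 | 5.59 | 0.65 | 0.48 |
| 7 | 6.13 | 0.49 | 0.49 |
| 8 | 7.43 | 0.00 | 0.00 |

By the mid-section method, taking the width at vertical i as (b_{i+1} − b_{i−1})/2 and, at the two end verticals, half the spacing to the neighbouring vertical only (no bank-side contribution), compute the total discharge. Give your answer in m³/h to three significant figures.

5620 m³/h

w_2 = (2.01 − 0.00)/2 = 1.005 m; q_2 = 0.33 × 0.37 × 1.005 = 0.1227 m³/s
w_3 = (4.08 − 1.05)/2 = 1.515 m; q_3 = 0.45 × 0.52 × 1.515 = 0.3545 m³/s
w_4 = (4.95 − 2.01)/2 = 1.47 m; q_4 = 0.44 × 0.67 × 1.47 = 0.4334 m³/s
w_5 = (5.59 − 4.08)/2 = 0.755 m; q_5 = 0.46 × 0.71 × 0.755 = 0.2466 m³/s
w_6 = (6.13 − 4.95)/2 = 0.59 m; q_6 = 0.48 × 0.65 × 0.59 = 0.1841 m³/s
w_7 = (7.43 − 5.59)/2 = 0.92 m; q_7 = 0.49 × 0.49 × 0.92 = 0.2209 m³/s
Stations 1, 8 contribute zero (depth or velocity is 0).
Q = Σ qᵢ = 1.562 m³/s
= 1.562 × 3600 = 5624 m³/h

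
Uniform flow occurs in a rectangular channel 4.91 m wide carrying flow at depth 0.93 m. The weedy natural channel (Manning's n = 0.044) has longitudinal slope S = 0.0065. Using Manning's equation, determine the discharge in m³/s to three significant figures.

A = b·y = 4.91 × 0.93 = 4.566 m²
P = b + 2y = 4.91 + 2×0.93 = 6.770 m
R = A/P = 4.566/6.770 = 0.6745 m
Q = (1/n)·A·R^(2/3)·S^(1/2) = (1/0.044) × 4.566 × 0.6745^(2/3) × 0.0065^(1/2) = 6.435 m³/s

6.44 m³/s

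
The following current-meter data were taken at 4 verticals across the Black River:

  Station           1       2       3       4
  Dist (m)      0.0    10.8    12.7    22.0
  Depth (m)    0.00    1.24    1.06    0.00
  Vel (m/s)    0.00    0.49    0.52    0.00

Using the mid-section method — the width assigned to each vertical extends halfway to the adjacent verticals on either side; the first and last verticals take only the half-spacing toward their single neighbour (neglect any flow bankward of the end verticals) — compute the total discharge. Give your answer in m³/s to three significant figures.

6.94 m³/s

w_2 = (12.7 − 0.0)/2 = 6.35 m; q_2 = 0.49 × 1.24 × 6.35 = 3.858 m³/s
w_3 = (22.0 − 10.8)/2 = 5.6 m; q_3 = 0.52 × 1.06 × 5.6 = 3.087 m³/s
Stations 1, 4 contribute zero (depth or velocity is 0).
Q = Σ qᵢ = 6.945 m³/s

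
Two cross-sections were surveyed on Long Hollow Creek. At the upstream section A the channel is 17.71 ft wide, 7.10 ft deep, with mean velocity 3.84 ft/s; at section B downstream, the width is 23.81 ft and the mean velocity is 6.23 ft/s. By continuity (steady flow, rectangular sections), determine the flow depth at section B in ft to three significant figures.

3.26 ft

Q = A₁V₁ = (17.71×7.10) × 3.84 = 482.8 ft³/s
d₂ = Q/(b₂ V₂) = 482.8/(23.81×6.23) = 3.255 ft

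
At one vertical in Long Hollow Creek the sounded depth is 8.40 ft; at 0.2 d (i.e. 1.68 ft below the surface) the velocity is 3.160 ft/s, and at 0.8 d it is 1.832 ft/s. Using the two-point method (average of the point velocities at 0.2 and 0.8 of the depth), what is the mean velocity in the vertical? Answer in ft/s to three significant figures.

v̄ = (3.160 + 1.832) / 2 = 2.496 ft/s

2.50 ft/s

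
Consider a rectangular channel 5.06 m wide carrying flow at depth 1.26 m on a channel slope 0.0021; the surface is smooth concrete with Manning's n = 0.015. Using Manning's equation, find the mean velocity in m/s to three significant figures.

2.72 m/s

A = b·y = 5.06 × 1.26 = 6.376 m²
P = b + 2y = 5.06 + 2×1.26 = 7.580 m
R = A/P = 6.376/7.580 = 0.8411 m
Q = (1/n)·A·R^(2/3)·S^(1/2) = (1/0.015) × 6.376 × 0.8411^(2/3) × 0.0021^(1/2) = 17.36 m³/s
V = Q/A = 17.36/6.376 = 2.722 m/s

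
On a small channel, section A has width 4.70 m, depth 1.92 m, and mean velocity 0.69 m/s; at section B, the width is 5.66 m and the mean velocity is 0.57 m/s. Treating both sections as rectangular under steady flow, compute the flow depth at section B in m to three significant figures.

Q = A₁V₁ = (4.70×1.92) × 0.69 = 6.227 m³/s
d₂ = Q/(b₂ V₂) = 6.227/(5.66×0.57) = 1.930 m

1.93 m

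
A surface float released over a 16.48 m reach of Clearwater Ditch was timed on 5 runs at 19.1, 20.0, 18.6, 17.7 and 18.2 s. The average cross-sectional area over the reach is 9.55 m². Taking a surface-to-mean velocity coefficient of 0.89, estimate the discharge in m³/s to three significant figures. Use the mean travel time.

7.48 m³/s

t̄ = (19.1 + 20.0 + 18.6 + 17.7 + 18.2) / 5 = 18.72 s
v_surface = L / t̄ = 16.48 / 18.72 = 0.8803 m/s
v_mean = 0.89 × 0.8803 = 0.7835 m/s
Q = A × v_mean = 9.55 × 0.7835 = 7.482 m³/s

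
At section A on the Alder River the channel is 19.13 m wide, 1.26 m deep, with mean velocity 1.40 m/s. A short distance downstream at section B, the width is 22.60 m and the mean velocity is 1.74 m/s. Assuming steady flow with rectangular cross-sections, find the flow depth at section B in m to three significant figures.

Q = A₁V₁ = (19.13×1.26) × 1.40 = 33.75 m³/s
d₂ = Q/(b₂ V₂) = 33.75/(22.60×1.74) = 0.8581 m

0.858 m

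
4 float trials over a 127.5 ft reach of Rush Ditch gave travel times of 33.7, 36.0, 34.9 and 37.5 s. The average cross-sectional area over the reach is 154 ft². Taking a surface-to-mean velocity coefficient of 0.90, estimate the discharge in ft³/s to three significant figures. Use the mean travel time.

497 ft³/s

t̄ = (33.7 + 36.0 + 34.9 + 37.5) / 4 = 35.525 s
v_surface = L / t̄ = 127.5 / 35.525 = 3.589 ft/s
v_mean = 0.90 × 3.589 = 3.230 ft/s
Q = A × v_mean = 154 × 3.230 = 497.4 ft³/s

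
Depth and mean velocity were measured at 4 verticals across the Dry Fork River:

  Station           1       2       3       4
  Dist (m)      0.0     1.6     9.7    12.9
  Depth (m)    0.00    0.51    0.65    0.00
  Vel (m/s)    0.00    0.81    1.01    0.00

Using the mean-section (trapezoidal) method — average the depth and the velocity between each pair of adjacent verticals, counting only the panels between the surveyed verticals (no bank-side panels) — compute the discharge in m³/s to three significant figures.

Panel 1-2: Δb = 1.6 m, d̄ = (0.00+0.51)/2 = 0.255, v̄ = (0.00+0.81)/2 = 0.405 → q = 1.6×0.255×0.405 = 0.1652 m³/s
Panel 2-3: Δb = 8.1 m, d̄ = (0.51+0.65)/2 = 0.58, v̄ = (0.81+1.01)/2 = 0.91 → q = 8.1×0.58×0.91 = 4.275 m³/s
Panel 3-4: Δb = 3.2 m, d̄ = (0.65+0.00)/2 = 0.325, v̄ = (1.01+0.00)/2 = 0.505 → q = 3.2×0.325×0.505 = 0.5252 m³/s
Q = Σ q = 4.966 m³/s

4.97 m³/s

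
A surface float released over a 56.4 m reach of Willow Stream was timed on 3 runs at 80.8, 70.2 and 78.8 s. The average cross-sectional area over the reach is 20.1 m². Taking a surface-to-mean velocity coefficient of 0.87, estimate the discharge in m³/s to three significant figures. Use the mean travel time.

t̄ = (80.8 + 70.2 + 78.8) / 3 = 76.6 s
v_surface = L / t̄ = 56.4 / 76.6 = 0.7363 m/s
v_mean = 0.87 × 0.7363 = 0.6406 m/s
Q = A × v_mean = 20.1 × 0.6406 = 12.88 m³/s

12.9 m³/s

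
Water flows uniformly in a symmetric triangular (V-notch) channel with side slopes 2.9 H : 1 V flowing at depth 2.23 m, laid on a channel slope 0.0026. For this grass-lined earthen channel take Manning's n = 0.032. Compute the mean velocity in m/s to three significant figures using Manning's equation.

A = z·y² = 2.9×2.23² = 14.42 m²
P = 2y√(1+z²) = 2×2.23×√(1+2.9²) = 13.68 m
R = A/P = 14.42/13.68 = 1.054 m
Q = (1/n)·A·R^(2/3)·S^(1/2) = (1/0.032) × 14.42 × 1.054^(2/3) × 0.0026^(1/2) = 23.80 m³/s
V = Q/A = 23.80/14.42 = 1.650 m/s

1.65 m/s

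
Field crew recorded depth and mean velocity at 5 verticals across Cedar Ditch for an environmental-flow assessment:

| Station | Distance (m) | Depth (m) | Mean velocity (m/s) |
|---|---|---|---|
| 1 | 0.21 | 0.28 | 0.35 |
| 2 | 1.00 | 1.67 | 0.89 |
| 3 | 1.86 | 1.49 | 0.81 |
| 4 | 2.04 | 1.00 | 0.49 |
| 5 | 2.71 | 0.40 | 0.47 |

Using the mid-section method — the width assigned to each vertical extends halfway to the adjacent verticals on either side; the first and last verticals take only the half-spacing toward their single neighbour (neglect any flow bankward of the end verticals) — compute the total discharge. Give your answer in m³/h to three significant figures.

w_1 = (1.00 − 0.21)/2 = 0.395 m; q_1 = 0.35 × 0.28 × 0.395 = 0.03871 m³/s
w_2 = (1.86 − 0.21)/2 = 0.825 m; q_2 = 0.89 × 1.67 × 0.825 = 1.226 m³/s
w_3 = (2.04 − 1.00)/2 = 0.52 m; q_3 = 0.81 × 1.49 × 0.52 = 0.6276 m³/s
w_4 = (2.71 − 1.86)/2 = 0.425 m; q_4 = 0.49 × 1.00 × 0.425 = 0.2083 m³/s
w_5 = (2.71 − 2.04)/2 = 0.335 m; q_5 = 0.47 × 0.40 × 0.335 = 0.06298 m³/s
Q = Σ qᵢ = 2.164 m³/s
= 2.164 × 3600 = 7789 m³/h

7790 m³/h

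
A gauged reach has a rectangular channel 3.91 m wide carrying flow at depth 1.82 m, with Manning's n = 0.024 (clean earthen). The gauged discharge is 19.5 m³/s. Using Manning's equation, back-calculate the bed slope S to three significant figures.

A = b·y = 3.91 × 1.82 = 7.116 m²
P = b + 2y = 3.91 + 2×1.82 = 7.550 m
R = A/P = 7.116/7.550 = 0.9425 m
S = (Q·n / (1·A·R^(2/3)))² = (19.5×0.024 / (1×7.116×0.9613))² = 0.004680

0.00468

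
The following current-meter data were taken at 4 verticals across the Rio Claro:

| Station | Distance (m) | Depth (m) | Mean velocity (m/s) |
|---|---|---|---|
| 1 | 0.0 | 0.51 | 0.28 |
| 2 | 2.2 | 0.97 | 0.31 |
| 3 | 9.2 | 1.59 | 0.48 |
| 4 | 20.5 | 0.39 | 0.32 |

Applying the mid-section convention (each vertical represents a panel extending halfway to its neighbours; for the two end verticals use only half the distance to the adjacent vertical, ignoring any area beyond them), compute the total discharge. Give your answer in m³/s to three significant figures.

w_1 = (2.2 − 0.0)/2 = 1.1 m; q_1 = 0.28 × 0.51 × 1.1 = 0.1571 m³/s
w_2 = (9.2 − 0.0)/2 = 4.6 m; q_2 = 0.31 × 0.97 × 4.6 = 1.383 m³/s
w_3 = (20.5 − 2.2)/2 = 9.15 m; q_3 = 0.48 × 1.59 × 9.15 = 6.983 m³/s
w_4 = (20.5 − 9.2)/2 = 5.65 m; q_4 = 0.32 × 0.39 × 5.65 = 0.7051 m³/s
Q = Σ qᵢ = 9.229 m³/s

9.23 m³/s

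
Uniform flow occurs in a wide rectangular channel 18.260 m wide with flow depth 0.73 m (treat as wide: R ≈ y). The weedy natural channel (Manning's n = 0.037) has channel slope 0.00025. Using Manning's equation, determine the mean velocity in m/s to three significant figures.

0.346 m/s

A = b·y = 18.260 × 0.73 = 13.33 m²
Wide channel: R ≈ y = 0.73 m
Q = (1/n)·A·R^(2/3)·S^(1/2) = (1/0.037) × 13.33 × 0.7300^(2/3) × 0.00025^(1/2) = 4.618 m³/s
V = Q/A = 4.618/13.33 = 0.3465 m/s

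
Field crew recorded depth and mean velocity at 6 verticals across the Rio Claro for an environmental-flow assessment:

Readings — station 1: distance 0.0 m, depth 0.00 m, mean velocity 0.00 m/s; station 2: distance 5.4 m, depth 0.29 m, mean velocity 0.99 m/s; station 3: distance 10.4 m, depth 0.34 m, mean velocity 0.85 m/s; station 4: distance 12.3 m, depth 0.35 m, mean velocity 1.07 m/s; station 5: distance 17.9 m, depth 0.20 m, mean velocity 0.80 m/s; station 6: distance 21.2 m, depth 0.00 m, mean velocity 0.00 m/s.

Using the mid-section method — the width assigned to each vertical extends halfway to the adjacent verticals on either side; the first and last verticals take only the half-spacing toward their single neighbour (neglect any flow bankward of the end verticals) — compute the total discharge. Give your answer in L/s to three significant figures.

w_2 = (10.4 − 0.0)/2 = 5.2 m; q_2 = 0.99 × 0.29 × 5.2 = 1.493 m³/s
w_3 = (12.3 − 5.4)/2 = 3.45 m; q_3 = 0.85 × 0.34 × 3.45 = 0.9971 m³/s
w_4 = (17.9 − 10.4)/2 = 3.75 m; q_4 = 1.07 × 0.35 × 3.75 = 1.404 m³/s
w_5 = (21.2 − 12.3)/2 = 4.45 m; q_5 = 0.80 × 0.20 × 4.45 = 0.7120 m³/s
Stations 1, 6 contribute zero (depth or velocity is 0).
Q = Σ qᵢ = 4.606 m³/s
= 4.606 × 1000 = 4606 L/s

4610 L/s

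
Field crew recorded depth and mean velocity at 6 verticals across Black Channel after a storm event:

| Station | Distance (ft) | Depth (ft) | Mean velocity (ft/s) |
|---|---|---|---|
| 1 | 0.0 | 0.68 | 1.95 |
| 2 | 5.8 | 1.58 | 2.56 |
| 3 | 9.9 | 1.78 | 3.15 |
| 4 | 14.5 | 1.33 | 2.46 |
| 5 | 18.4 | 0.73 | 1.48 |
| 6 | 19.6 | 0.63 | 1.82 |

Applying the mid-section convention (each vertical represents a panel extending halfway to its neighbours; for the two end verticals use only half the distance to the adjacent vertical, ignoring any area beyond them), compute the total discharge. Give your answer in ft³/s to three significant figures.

65.6 ft³/s

w_1 = (5.8 − 0.0)/2 = 2.9 ft; q_1 = 1.95 × 0.68 × 2.9 = 3.845 ft³/s
w_2 = (9.9 − 0.0)/2 = 4.95 ft; q_2 = 2.56 × 1.58 × 4.95 = 20.02 ft³/s
w_3 = (14.5 − 5.8)/2 = 4.35 ft; q_3 = 3.15 × 1.78 × 4.35 = 24.39 ft³/s
w_4 = (18.4 − 9.9)/2 = 4.25 ft; q_4 = 2.46 × 1.33 × 4.25 = 13.91 ft³/s
w_5 = (19.6 − 14.5)/2 = 2.55 ft; q_5 = 1.48 × 0.73 × 2.55 = 2.755 ft³/s
w_6 = (19.6 − 18.4)/2 = 0.6 ft; q_6 = 1.82 × 0.63 × 0.6 = 0.6880 ft³/s
Q = Σ qᵢ = 65.61 ft³/s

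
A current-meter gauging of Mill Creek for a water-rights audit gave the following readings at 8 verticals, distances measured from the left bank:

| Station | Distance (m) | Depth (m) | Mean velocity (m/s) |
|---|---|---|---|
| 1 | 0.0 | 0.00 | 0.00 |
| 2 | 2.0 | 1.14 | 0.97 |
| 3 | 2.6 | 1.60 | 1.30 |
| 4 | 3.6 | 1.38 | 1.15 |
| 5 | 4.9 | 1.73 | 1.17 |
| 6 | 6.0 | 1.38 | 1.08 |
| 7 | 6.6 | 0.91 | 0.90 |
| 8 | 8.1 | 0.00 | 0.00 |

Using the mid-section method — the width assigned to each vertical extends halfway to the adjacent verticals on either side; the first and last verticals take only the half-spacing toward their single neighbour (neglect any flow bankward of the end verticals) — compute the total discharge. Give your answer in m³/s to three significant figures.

9.48 m³/s

w_2 = (2.6 − 0.0)/2 = 1.3 m; q_2 = 0.97 × 1.14 × 1.3 = 1.438 m³/s
w_3 = (3.6 − 2.0)/2 = 0.8 m; q_3 = 1.30 × 1.60 × 0.8 = 1.664 m³/s
w_4 = (4.9 − 2.6)/2 = 1.15 m; q_4 = 1.15 × 1.38 × 1.15 = 1.825 m³/s
w_5 = (6.0 − 3.6)/2 = 1.2 m; q_5 = 1.17 × 1.73 × 1.2 = 2.429 m³/s
w_6 = (6.6 − 4.9)/2 = 0.85 m; q_6 = 1.08 × 1.38 × 0.85 = 1.267 m³/s
w_7 = (8.1 − 6.0)/2 = 1.05 m; q_7 = 0.90 × 0.91 × 1.05 = 0.8600 m³/s
Stations 1, 8 contribute zero (depth or velocity is 0).
Q = Σ qᵢ = 9.482 m³/s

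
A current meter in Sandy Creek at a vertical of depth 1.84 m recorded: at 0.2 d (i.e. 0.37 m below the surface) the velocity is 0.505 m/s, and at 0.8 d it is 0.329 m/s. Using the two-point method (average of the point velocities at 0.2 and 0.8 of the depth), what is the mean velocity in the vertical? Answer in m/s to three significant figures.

0.417 m/s

v̄ = (0.505 + 0.329) / 2 = 0.4170 m/s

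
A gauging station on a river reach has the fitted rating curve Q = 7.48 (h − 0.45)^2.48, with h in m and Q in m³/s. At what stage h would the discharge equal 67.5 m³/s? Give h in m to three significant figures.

h − h₀ = (Q/C)^(1/b) = (67.5/7.48)^(1/2.48) = 2.428 m
h = 0.45 + 2.428 = 2.878 m

2.88 m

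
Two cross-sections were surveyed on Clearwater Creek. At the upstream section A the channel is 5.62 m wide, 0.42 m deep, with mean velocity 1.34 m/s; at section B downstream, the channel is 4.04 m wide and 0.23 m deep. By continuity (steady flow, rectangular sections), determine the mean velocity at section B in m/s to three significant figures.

Q = A₁V₁ = (5.62×0.42) × 1.34 = 3.163 m³/s
A₂ = 4.04 × 0.23 = 0.9292 m²
V₂ = Q/A₂ = 3.163/0.9292 = 3.404 m/s

3.40 m/s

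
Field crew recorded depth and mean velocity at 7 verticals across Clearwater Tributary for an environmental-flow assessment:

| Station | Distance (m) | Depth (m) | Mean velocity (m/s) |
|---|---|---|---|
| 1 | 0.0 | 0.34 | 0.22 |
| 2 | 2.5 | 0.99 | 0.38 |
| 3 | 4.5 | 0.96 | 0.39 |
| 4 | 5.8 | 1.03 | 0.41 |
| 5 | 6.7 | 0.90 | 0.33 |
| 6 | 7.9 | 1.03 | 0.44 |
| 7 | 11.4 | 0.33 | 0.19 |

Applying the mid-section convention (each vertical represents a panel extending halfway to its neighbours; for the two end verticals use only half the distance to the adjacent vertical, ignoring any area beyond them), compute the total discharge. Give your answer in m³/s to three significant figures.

w_1 = (2.5 − 0.0)/2 = 1.25 m; q_1 = 0.22 × 0.34 × 1.25 = 0.09350 m³/s
w_2 = (4.5 − 0.0)/2 = 2.25 m; q_2 = 0.38 × 0.99 × 2.25 = 0.8465 m³/s
w_3 = (5.8 − 2.5)/2 = 1.65 m; q_3 = 0.39 × 0.96 × 1.65 = 0.6178 m³/s
w_4 = (6.7 − 4.5)/2 = 1.1 m; q_4 = 0.41 × 1.03 × 1.1 = 0.4645 m³/s
w_5 = (7.9 − 5.8)/2 = 1.05 m; q_5 = 0.33 × 0.90 × 1.05 = 0.3119 m³/s
w_6 = (11.4 − 6.7)/2 = 2.35 m; q_6 = 0.44 × 1.03 × 2.35 = 1.065 m³/s
w_7 = (11.4 − 7.9)/2 = 1.75 m; q_7 = 0.19 × 0.33 × 1.75 = 0.1097 m³/s
Q = Σ qᵢ = 3.509 m³/s

3.51 m³/s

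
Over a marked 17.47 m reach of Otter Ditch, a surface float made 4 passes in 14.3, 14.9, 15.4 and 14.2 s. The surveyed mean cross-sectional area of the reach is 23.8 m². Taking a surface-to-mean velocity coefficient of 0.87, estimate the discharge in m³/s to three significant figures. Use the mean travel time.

t̄ = (14.3 + 14.9 + 15.4 + 14.2) / 4 = 14.7 s
v_surface = L / t̄ = 17.47 / 14.7 = 1.188 m/s
v_mean = 0.87 × 1.188 = 1.034 m/s
Q = A × v_mean = 23.8 × 1.034 = 24.61 m³/s

24.6 m³/s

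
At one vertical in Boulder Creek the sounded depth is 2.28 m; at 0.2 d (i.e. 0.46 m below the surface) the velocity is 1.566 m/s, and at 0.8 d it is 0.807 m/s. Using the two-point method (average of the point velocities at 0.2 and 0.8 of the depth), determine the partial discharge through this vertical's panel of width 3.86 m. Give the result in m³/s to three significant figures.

10.4 m³/s

v̄ = (1.566 + 0.807) / 2 = 1.187 m/s
q = v̄ × d × w = 1.187 × 2.28 × 3.86 = 10.44 m³/s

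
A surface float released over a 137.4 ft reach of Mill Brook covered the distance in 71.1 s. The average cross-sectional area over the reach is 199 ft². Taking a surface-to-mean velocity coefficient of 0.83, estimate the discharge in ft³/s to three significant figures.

v_surface = L / t̄ = 137.4 / 71.1 = 1.932 ft/s
v_mean = 0.83 × 1.932 = 1.604 ft/s
Q = A × v_mean = 199 × 1.604 = 319.2 ft³/s

319 ft³/s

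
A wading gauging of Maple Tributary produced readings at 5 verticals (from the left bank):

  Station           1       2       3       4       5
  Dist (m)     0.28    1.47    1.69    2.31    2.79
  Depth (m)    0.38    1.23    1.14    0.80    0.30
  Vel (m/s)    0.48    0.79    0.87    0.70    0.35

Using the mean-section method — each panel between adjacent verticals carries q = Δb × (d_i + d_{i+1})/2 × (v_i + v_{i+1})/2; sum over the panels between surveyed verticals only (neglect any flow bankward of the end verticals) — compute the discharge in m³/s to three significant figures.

Panel 1-2: Δb = 1.19 m, d̄ = (0.38+1.23)/2 = 0.805, v̄ = (0.48+0.79)/2 = 0.635 → q = 1.19×0.805×0.635 = 0.6083 m³/s
Panel 2-3: Δb = 0.22 m, d̄ = (1.23+1.14)/2 = 1.185, v̄ = (0.79+0.87)/2 = 0.83 → q = 0.22×1.185×0.83 = 0.2164 m³/s
Panel 3-4: Δb = 0.62 m, d̄ = (1.14+0.80)/2 = 0.97, v̄ = (0.87+0.70)/2 = 0.785 → q = 0.62×0.97×0.785 = 0.4721 m³/s
Panel 4-5: Δb = 0.48 m, d̄ = (0.80+0.30)/2 = 0.55, v̄ = (0.70+0.35)/2 = 0.525 → q = 0.48×0.55×0.525 = 0.1386 m³/s
Q = Σ q = 1.435 m³/s

1.44 m³/s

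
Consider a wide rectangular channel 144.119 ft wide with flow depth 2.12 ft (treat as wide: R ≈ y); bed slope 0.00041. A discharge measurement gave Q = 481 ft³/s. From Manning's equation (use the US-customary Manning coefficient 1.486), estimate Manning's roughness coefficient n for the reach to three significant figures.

A = b·y = 144.119 × 2.12 = 305.5 ft²
Wide channel: R ≈ y = 2.12 ft
n = (1.486/Q)·A·R^(2/3)·S^(1/2) = (1.486/481) × 305.5 × 1.650 × 0.02025 = 0.03154

0.0315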